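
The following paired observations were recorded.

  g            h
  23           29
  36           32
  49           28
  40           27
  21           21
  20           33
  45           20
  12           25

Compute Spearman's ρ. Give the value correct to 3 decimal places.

Rank g: 4, 5, 8, 6, 3, 2, 7, 1
Rank h: 6, 7, 5, 4, 2, 8, 1, 3
d = rank(g) − rank(h): -2, -2, 3, 2, 1, -6, 6, -2; Σd² = 98
ρ = 1 − 6Σd² / [n(n²−1)] = 1 − 6×98 / (8×63) = 1 − 588/504 ≈ -0.167

-0.167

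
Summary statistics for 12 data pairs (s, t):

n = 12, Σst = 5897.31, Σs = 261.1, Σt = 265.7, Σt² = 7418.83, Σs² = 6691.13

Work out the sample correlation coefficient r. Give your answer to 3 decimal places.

0.093

r = (nΣst − ΣsΣt) / √[(nΣs² − (Σs)²)(nΣt² − (Σt)²)]
Numerator: 12×5897.31 − 261.1×265.7 = 1393.45
Denominator: √[(80293.56 − 68173.21)(89025.96 − 70596.49)] = √[12120.35 × 18429.47] = 14945.6223
r = 1393.45 / 14945.6223 ≈ 0.093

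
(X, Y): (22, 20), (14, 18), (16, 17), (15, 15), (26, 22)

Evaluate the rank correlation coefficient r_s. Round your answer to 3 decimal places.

Rank X: 4, 1, 3, 2, 5
Rank Y: 4, 3, 2, 1, 5
d = rank(X) − rank(Y): 0, -2, 1, 1, 0; Σd² = 6
ρ = 1 − 6Σd² / [n(n²−1)] = 1 − 6×6 / (5×24) = 1 − 36/120 ≈ 0.700

0.700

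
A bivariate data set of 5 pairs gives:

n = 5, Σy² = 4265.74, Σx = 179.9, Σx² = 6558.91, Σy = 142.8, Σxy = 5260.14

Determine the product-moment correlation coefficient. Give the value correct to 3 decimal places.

0.962

r = (nΣxy − ΣxΣy) / √[(nΣx² − (Σx)²)(nΣy² − (Σy)²)]
Numerator: 5×5260.14 − 179.9×142.8 = 610.98
Denominator: √[(32794.55 − 32364.01)(21328.7 − 20391.84)] = √[430.54 × 936.86] = 635.1029
r = 610.98 / 635.1029 ≈ 0.962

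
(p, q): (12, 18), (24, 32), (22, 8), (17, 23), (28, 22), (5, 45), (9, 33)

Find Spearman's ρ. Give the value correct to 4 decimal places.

-0.5357

Rank p: 3, 6, 5, 4, 7, 1, 2
Rank q: 2, 5, 1, 4, 3, 7, 6
d = rank(p) − rank(q): 1, 1, 4, 0, 4, -6, -4; Σd² = 86
ρ = 1 − 6Σd² / [n(n²−1)] = 1 − 6×86 / (7×48) = 1 − 516/336 ≈ -0.5357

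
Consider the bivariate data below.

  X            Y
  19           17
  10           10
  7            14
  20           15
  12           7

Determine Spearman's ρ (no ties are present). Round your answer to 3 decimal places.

Rank X: 4, 2, 1, 5, 3
Rank Y: 5, 2, 3, 4, 1
d = rank(X) − rank(Y): -1, 0, -2, 1, 2; Σd² = 10
ρ = 1 − 6Σd² / [n(n²−1)] = 1 − 6×10 / (5×24) = 1 − 60/120 ≈ 0.500

0.500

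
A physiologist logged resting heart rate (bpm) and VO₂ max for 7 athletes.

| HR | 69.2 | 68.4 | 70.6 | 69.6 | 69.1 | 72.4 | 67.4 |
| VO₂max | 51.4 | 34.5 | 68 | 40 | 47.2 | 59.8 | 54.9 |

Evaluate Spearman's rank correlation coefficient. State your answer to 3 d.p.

Rank HR: 4, 2, 6, 5, 3, 7, 1
Rank VO₂max: 4, 1, 7, 2, 3, 6, 5
d = rank(HR) − rank(VO₂max): 0, 1, -1, 3, 0, 1, -4; Σd² = 28
ρ = 1 − 6Σd² / [n(n²−1)] = 1 − 6×28 / (7×48) = 1 − 168/336 ≈ 0.500

0.500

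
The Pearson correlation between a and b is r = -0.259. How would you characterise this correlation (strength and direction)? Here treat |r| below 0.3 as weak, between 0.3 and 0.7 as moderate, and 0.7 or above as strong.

r = -0.259 < 0 so the relationship is negative.
|r| = 0.259, which falls in the weak range.

weak negative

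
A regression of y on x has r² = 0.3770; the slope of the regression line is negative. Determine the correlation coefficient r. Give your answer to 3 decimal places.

|r| = √0.3770 = 0.614
The association is negative, so r = −0.614.

-0.614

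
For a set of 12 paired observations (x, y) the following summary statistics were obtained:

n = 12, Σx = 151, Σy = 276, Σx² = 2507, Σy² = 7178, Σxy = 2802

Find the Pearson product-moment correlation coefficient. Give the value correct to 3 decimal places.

-0.945

r = (nΣxy − ΣxΣy) / √[(nΣx² − (Σx)²)(nΣy² − (Σy)²)]
Numerator: 12×2802 − 151×276 = -8052
Denominator: √[(30084 − 22801)(86136 − 76176)] = √[7283 × 9960] = 8516.9642
r = -8052 / 8516.9642 ≈ -0.945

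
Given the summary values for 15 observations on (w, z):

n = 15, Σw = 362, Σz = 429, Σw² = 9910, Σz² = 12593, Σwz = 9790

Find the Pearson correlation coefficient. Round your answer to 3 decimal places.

-0.914

r = (nΣwz − ΣwΣz) / √[(nΣw² − (Σw)²)(nΣz² − (Σz)²)]
Numerator: 15×9790 − 362×429 = -8448
Denominator: √[(148650 − 131044)(188895 − 184041)] = √[17606 × 4854] = 9244.4321
r = -8448 / 9244.4321 ≈ -0.914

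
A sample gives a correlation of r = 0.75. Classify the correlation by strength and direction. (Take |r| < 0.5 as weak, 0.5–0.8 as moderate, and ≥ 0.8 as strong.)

r = 0.75 > 0 so the relationship is positive.
|r| = 0.75, which falls in the moderate range.

moderate positive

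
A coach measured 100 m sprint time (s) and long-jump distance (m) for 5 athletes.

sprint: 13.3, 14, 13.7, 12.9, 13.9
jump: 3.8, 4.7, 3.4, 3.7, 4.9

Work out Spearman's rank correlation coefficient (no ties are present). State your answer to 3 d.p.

Rank sprint: 2, 5, 3, 1, 4
Rank jump: 3, 4, 1, 2, 5
d = rank(sprint) − rank(jump): -1, 1, 2, -1, -1; Σd² = 8
ρ = 1 − 6Σd² / [n(n²−1)] = 1 − 6×8 / (5×24) = 1 − 48/120 ≈ 0.600

0.600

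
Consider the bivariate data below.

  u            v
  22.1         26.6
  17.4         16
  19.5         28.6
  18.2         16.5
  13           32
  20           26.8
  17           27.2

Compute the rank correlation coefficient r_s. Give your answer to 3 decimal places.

Rank u: 7, 3, 5, 4, 1, 6, 2
Rank v: 3, 1, 6, 2, 7, 4, 5
d = rank(u) − rank(v): 4, 2, -1, 2, -6, 2, -3; Σd² = 74
ρ = 1 − 6Σd² / [n(n²−1)] = 1 − 6×74 / (7×48) = 1 − 444/336 ≈ -0.321

-0.321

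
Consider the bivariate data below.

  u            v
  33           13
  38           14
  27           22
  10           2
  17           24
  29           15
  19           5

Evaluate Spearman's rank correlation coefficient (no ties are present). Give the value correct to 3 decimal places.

0.143

Rank u: 6, 7, 4, 1, 2, 5, 3
Rank v: 3, 4, 6, 1, 7, 5, 2
d = rank(u) − rank(v): 3, 3, -2, 0, -5, 0, 1; Σd² = 48
ρ = 1 − 6Σd² / [n(n²−1)] = 1 − 6×48 / (7×48) = 1 − 288/336 ≈ 0.143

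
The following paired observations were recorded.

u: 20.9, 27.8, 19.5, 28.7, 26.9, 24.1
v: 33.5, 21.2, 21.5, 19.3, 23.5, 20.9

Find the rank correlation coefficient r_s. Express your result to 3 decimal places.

-0.600

Rank u: 2, 5, 1, 6, 4, 3
Rank v: 6, 3, 4, 1, 5, 2
d = rank(u) − rank(v): -4, 2, -3, 5, -1, 1; Σd² = 56
ρ = 1 − 6Σd² / [n(n²−1)] = 1 − 6×56 / (6×35) = 1 − 336/210 ≈ -0.600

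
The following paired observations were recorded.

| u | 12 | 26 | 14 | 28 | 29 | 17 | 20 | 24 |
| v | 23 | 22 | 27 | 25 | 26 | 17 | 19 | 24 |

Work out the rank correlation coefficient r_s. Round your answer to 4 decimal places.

Rank u: 1, 6, 2, 7, 8, 3, 4, 5
Rank v: 4, 3, 8, 6, 7, 1, 2, 5
d = rank(u) − rank(v): -3, 3, -6, 1, 1, 2, 2, 0; Σd² = 64
ρ = 1 − 6Σd² / [n(n²−1)] = 1 − 6×64 / (8×63) = 1 − 384/504 ≈ 0.2381

0.2381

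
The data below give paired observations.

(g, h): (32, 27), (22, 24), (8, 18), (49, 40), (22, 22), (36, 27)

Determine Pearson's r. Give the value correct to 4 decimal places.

n = 6, Σg = 169, Σh = 158, Σg² = 5753, Σh² = 4442, Σgh = 4952
nΣgh − ΣgΣh = 29712 − 26702 = 3010
nΣg² − (Σg)² = 34518 − 28561 = 5957; nΣh² − (Σh)² = 26652 − 24964 = 1688
r = 3010 / √(5957 × 1688) = 3010 / 3171.0276 ≈ 0.9492

0.9492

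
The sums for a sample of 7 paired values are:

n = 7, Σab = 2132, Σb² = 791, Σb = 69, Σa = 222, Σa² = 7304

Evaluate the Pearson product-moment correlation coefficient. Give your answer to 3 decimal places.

r = (nΣab − ΣaΣb) / √[(nΣa² − (Σa)²)(nΣb² − (Σb)²)]
Numerator: 7×2132 − 222×69 = -394
Denominator: √[(51128 − 49284)(5537 − 4761)] = √[1844 × 776] = 1196.2207
r = -394 / 1196.2207 ≈ -0.329

-0.329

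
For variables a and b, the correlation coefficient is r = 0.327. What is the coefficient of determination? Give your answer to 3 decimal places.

r² = (0.327)² = 0.107

0.107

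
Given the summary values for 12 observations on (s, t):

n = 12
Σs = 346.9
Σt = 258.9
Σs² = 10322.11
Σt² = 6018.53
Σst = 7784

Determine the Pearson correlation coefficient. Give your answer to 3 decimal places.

0.840

r = (nΣst − ΣsΣt) / √[(nΣs² − (Σs)²)(nΣt² − (Σt)²)]
Numerator: 12×7784 − 346.9×258.9 = 3595.59
Denominator: √[(123865.32 − 120339.61)(72222.36 − 67029.21)] = √[3525.71 × 5193.15] = 4278.9649
r = 3595.59 / 4278.9649 ≈ 0.840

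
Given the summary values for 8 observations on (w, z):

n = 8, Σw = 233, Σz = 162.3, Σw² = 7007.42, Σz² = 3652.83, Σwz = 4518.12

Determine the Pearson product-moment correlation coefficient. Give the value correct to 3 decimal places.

-0.740

r = (nΣwz − ΣwΣz) / √[(nΣw² − (Σw)²)(nΣz² − (Σz)²)]
Numerator: 8×4518.12 − 233×162.3 = -1670.94
Denominator: √[(56059.36 − 54289)(29222.64 − 26341.29)] = √[1770.36 × 2881.35] = 2258.5453
r = -1670.94 / 2258.5453 ≈ -0.740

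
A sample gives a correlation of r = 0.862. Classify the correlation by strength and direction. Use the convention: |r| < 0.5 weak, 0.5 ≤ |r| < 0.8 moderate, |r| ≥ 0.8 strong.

strong positive

r = 0.862 > 0 so the relationship is positive.
|r| = 0.862, which falls in the strong range.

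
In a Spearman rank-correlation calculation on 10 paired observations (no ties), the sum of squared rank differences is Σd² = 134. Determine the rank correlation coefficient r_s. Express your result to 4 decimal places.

ρ = 1 − 6Σd² / [n(n²−1)] = 1 − 6×134 / (10×99)
  = 1 − 804/990 = 1 − 0.81212 ≈ 0.1879

0.1879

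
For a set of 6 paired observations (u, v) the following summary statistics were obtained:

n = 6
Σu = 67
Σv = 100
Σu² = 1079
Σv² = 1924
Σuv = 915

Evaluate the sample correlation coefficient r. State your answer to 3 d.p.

-0.691

r = (nΣuv − ΣuΣv) / √[(nΣu² − (Σu)²)(nΣv² − (Σv)²)]
Numerator: 6×915 − 67×100 = -1210
Denominator: √[(6474 − 4489)(11544 − 10000)] = √[1985 × 1544] = 1750.6684
r = -1210 / 1750.6684 ≈ -0.691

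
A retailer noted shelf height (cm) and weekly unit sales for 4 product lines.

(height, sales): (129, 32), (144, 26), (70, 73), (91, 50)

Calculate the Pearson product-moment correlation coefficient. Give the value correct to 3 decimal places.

-0.977

n = 4, Σx = 434, Σy = 181, Σx² = 50558, Σy² = 9529, Σxy = 17532
nΣxy − ΣxΣy = 70128 − 78554 = -8426
nΣx² − (Σx)² = 202232 − 188356 = 13876; nΣy² − (Σy)² = 38116 − 32761 = 5355
r = -8426 / √(13876 × 5355) = -8426 / 8620.0916 ≈ -0.977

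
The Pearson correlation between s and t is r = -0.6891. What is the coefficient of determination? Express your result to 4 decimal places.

r² = (-0.6891)² = 0.4749

0.4749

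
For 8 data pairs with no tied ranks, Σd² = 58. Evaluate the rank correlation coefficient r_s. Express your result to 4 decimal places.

0.3095

ρ = 1 − 6Σd² / [n(n²−1)] = 1 − 6×58 / (8×63)
  = 1 − 348/504 = 1 − 0.69048 ≈ 0.3095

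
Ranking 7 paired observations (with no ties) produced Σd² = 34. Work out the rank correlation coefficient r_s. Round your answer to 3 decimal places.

0.393

ρ = 1 − 6Σd² / [n(n²−1)] = 1 − 6×34 / (7×48)
  = 1 − 204/336 = 1 − 0.6071 ≈ 0.393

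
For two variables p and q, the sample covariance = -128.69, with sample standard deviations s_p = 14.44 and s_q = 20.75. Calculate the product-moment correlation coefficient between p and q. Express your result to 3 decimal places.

-0.429

r = Cov(p,q) / (s_p · s_q) = -128.69 / (14.44 × 20.75)
  = -128.69 / 299.6300 ≈ -0.429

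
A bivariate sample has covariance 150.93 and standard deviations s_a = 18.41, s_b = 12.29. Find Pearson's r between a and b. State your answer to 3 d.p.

0.667

r = Cov(a,b) / (s_a · s_b) = 150.93 / (18.41 × 12.29)
  = 150.93 / 226.2589 ≈ 0.667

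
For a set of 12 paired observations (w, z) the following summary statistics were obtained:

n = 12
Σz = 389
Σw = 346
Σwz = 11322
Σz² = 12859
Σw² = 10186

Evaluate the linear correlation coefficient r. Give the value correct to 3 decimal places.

r = (nΣwz − ΣwΣz) / √[(nΣw² − (Σw)²)(nΣz² − (Σz)²)]
Numerator: 12×11322 − 346×389 = 1270
Denominator: √[(122232 − 119716)(154308 − 151321)] = √[2516 × 2987] = 2741.4033
r = 1270 / 2741.4033 ≈ 0.463

0.463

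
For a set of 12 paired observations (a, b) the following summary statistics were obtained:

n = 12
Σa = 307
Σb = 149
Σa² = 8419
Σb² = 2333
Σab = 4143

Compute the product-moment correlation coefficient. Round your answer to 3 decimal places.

r = (nΣab − ΣaΣb) / √[(nΣa² − (Σa)²)(nΣb² − (Σb)²)]
Numerator: 12×4143 − 307×149 = 3973
Denominator: √[(101028 − 94249)(27996 − 22201)] = √[6779 × 5795] = 6267.7193
r = 3973 / 6267.7193 ≈ 0.634

0.634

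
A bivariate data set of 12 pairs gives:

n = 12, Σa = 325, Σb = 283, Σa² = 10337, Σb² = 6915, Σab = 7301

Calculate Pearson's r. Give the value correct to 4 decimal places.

-0.5979

r = (nΣab − ΣaΣb) / √[(nΣa² − (Σa)²)(nΣb² − (Σb)²)]
Numerator: 12×7301 − 325×283 = -4363
Denominator: √[(124044 − 105625)(82980 − 80089)] = √[18419 × 2891] = 7297.2138
r = -4363 / 7297.2138 ≈ -0.5979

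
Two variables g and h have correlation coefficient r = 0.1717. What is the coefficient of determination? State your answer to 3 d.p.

0.029

r² = (0.1717)² = 0.029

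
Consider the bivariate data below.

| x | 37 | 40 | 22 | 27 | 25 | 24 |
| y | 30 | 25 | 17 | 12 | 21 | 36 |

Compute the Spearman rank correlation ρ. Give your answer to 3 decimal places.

Rank x: 5, 6, 1, 4, 3, 2
Rank y: 5, 4, 2, 1, 3, 6
d = rank(x) − rank(y): 0, 2, -1, 3, 0, -4; Σd² = 30
ρ = 1 − 6Σd² / [n(n²−1)] = 1 − 6×30 / (6×35) = 1 − 180/210 ≈ 0.143

0.143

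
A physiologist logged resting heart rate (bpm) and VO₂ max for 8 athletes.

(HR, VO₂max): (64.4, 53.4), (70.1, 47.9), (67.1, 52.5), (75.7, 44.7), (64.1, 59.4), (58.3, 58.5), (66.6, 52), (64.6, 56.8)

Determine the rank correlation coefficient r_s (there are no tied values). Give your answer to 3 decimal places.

Rank HR: 3, 7, 6, 8, 2, 1, 5, 4
Rank VO₂max: 5, 2, 4, 1, 8, 7, 3, 6
d = rank(HR) − rank(VO₂max): -2, 5, 2, 7, -6, -6, 2, -2; Σd² = 162
ρ = 1 − 6Σd² / [n(n²−1)] = 1 − 6×162 / (8×63) = 1 − 972/504 ≈ -0.929

-0.929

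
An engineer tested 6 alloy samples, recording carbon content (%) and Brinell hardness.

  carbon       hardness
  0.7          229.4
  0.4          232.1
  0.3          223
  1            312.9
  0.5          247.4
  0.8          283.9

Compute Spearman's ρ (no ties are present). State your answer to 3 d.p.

Rank carbon: 4, 2, 1, 6, 3, 5
Rank hardness: 2, 3, 1, 6, 4, 5
d = rank(carbon) − rank(hardness): 2, -1, 0, 0, -1, 0; Σd² = 6
ρ = 1 − 6Σd² / [n(n²−1)] = 1 − 6×6 / (6×35) = 1 − 36/210 ≈ 0.829

0.829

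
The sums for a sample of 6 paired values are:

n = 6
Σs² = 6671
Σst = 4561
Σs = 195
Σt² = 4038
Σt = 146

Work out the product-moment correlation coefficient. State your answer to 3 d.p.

-0.457

r = (nΣst − ΣsΣt) / √[(nΣs² − (Σs)²)(nΣt² − (Σt)²)]
Numerator: 6×4561 − 195×146 = -1104
Denominator: √[(40026 − 38025)(24228 − 21316)] = √[2001 × 2912] = 2413.8997
r = -1104 / 2413.8997 ≈ -0.457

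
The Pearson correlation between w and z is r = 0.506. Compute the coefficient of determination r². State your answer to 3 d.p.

r² = (0.506)² = 0.256

0.256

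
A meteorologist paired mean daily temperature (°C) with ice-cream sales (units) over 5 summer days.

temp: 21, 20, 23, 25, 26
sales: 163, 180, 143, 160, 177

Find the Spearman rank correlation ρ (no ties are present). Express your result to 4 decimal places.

Rank temp: 2, 1, 3, 4, 5
Rank sales: 3, 5, 1, 2, 4
d = rank(temp) − rank(sales): -1, -4, 2, 2, 1; Σd² = 26
ρ = 1 − 6Σd² / [n(n²−1)] = 1 − 6×26 / (5×24) = 1 − 156/120 ≈ -0.3000

-0.3000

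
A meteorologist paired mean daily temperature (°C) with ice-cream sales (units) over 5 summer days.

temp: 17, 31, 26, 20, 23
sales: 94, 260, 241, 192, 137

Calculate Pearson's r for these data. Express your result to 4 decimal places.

0.8579

n = 5, Σx = 117, Σy = 924, Σx² = 2855, Σy² = 190150, Σxy = 22915
nΣxy − ΣxΣy = 114575 − 108108 = 6467
nΣx² − (Σx)² = 14275 − 13689 = 586; nΣy² − (Σy)² = 950750 − 853776 = 96974
r = 6467 / √(586 × 96974) = 6467 / 7538.3529 ≈ 0.8579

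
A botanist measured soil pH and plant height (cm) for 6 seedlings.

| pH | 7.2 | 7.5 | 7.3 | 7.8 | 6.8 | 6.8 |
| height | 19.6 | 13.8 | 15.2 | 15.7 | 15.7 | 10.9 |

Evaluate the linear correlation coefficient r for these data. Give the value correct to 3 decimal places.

n = 6, Σx = 43.4, Σy = 90.9, Σx² = 314.7, Σy² = 1417.43, Σxy = 658.92
nΣxy − ΣxΣy = 3953.52 − 3945.06 = 8.46
nΣx² − (Σx)² = 1888.2 − 1883.56 = 4.64; nΣy² − (Σy)² = 8504.58 − 8262.81 = 241.77
r = 8.46 / √(4.64 × 241.77) = 8.46 / 33.4935 ≈ 0.253

0.253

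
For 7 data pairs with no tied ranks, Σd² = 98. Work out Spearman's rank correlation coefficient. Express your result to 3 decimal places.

-0.750

ρ = 1 − 6Σd² / [n(n²−1)] = 1 − 6×98 / (7×48)
  = 1 − 588/336 = 1 − 1.7500 ≈ -0.750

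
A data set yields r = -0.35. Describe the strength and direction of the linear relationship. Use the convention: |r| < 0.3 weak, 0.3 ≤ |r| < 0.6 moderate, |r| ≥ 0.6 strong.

moderate negative

r = -0.35 < 0 so the relationship is negative.
|r| = 0.35, which falls in the moderate range.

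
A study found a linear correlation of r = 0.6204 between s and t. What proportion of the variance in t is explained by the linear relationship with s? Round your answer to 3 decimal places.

0.385

r² = (0.6204)² = 0.385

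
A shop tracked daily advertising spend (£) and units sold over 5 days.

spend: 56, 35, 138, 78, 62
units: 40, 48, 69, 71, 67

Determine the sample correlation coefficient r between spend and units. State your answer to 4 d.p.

n = 5, Σx = 369, Σy = 295, Σx² = 33333, Σy² = 18195, Σxy = 23134
nΣxy − ΣxΣy = 115670 − 108855 = 6815
nΣx² − (Σx)² = 166665 − 136161 = 30504; nΣy² − (Σy)² = 90975 − 87025 = 3950
r = 6815 / √(30504 × 3950) = 6815 / 10976.8301 ≈ 0.6209

0.6209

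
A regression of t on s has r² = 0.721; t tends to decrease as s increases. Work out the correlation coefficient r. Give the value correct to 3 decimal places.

|r| = √0.721 = 0.849
The association is negative, so r = −0.849.

-0.849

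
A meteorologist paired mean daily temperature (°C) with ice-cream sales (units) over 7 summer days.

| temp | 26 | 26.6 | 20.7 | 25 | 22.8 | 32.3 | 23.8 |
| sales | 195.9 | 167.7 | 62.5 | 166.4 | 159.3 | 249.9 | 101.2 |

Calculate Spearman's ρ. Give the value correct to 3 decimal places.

Rank temp: 5, 6, 1, 4, 2, 7, 3
Rank sales: 6, 5, 1, 4, 3, 7, 2
d = rank(temp) − rank(sales): -1, 1, 0, 0, -1, 0, 1; Σd² = 4
ρ = 1 − 6Σd² / [n(n²−1)] = 1 − 6×4 / (7×48) = 1 − 24/336 ≈ 0.929

0.929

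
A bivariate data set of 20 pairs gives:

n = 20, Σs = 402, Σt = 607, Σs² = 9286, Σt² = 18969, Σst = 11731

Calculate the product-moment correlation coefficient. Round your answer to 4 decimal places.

-0.5786

r = (nΣst − ΣsΣt) / √[(nΣs² − (Σs)²)(nΣt² − (Σt)²)]
Numerator: 20×11731 − 402×607 = -9394
Denominator: √[(185720 − 161604)(379380 − 368449)] = √[24116 × 10931] = 16236.1324
r = -9394 / 16236.1324 ≈ -0.5786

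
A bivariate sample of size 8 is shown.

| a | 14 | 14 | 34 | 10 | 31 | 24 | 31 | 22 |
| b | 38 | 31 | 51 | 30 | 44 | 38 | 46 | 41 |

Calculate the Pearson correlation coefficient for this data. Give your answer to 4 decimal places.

0.9297

n = 8, Σa = 180, Σb = 319, Σa² = 4630, Σb² = 13083, Σab = 7604
nΣab − ΣaΣb = 60832 − 57420 = 3412
nΣa² − (Σa)² = 37040 − 32400 = 4640; nΣb² − (Σb)² = 104664 − 101761 = 2903
r = 3412 / √(4640 × 2903) = 3412 / 3670.1390 ≈ 0.9297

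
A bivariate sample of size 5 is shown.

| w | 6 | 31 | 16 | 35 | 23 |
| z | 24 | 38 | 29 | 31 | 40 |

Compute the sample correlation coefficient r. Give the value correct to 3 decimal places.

0.635

n = 5, Σw = 111, Σz = 162, Σw² = 3007, Σz² = 5422, Σwz = 3791
nΣwz − ΣwΣz = 18955 − 17982 = 973
nΣw² − (Σw)² = 15035 − 12321 = 2714; nΣz² − (Σz)² = 27110 − 26244 = 866
r = 973 / √(2714 × 866) = 973 / 1533.0766 ≈ 0.635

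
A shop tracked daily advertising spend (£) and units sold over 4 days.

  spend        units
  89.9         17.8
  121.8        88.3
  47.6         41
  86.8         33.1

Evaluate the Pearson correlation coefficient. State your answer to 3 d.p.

0.573

n = 4, Σx = 346.1, Σy = 180.2, Σx² = 32717.25, Σy² = 10890.34, Σxy = 17179.84
nΣxy − ΣxΣy = 68719.36 − 62367.22 = 6352.14
nΣx² − (Σx)² = 130869 − 119785.21 = 11083.79; nΣy² − (Σy)² = 43561.36 − 32472.04 = 11089.32
r = 6352.14 / √(11083.79 × 11089.32) = 6352.14 / 11086.5547 ≈ 0.573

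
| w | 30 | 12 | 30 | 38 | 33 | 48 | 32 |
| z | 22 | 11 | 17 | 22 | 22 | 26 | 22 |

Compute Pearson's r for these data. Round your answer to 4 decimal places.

n = 7, Σw = 223, Σz = 142, Σw² = 7805, Σz² = 3022, Σwz = 4816
nΣwz − ΣwΣz = 33712 − 31666 = 2046
nΣw² − (Σw)² = 54635 − 49729 = 4906; nΣz² − (Σz)² = 21154 − 20164 = 990
r = 2046 / √(4906 × 990) = 2046 / 2203.8466 ≈ 0.9284

0.9284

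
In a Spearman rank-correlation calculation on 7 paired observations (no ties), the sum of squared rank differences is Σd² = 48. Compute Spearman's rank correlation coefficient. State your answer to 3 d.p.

ρ = 1 − 6Σd² / [n(n²−1)] = 1 − 6×48 / (7×48)
  = 1 − 288/336 = 1 − 0.8571 ≈ 0.143

0.143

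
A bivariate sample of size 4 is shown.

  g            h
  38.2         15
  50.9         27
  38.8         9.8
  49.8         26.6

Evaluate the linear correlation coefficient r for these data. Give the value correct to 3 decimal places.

n = 4, Σg = 177.7, Σh = 78.4, Σg² = 8035.53, Σh² = 1757.6, Σgh = 3652.22
nΣgh − ΣgΣh = 14608.88 − 13931.68 = 677.2
nΣg² − (Σg)² = 32142.12 − 31577.29 = 564.83; nΣh² − (Σh)² = 7030.4 − 6146.56 = 883.84
r = 677.2 / √(564.83 × 883.84) = 677.2 / 706.5546 ≈ 0.958

0.958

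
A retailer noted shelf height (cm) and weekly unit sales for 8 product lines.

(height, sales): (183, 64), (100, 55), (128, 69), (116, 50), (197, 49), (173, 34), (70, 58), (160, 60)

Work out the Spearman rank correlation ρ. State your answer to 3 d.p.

Rank height: 7, 2, 4, 3, 8, 6, 1, 5
Rank sales: 7, 4, 8, 3, 2, 1, 5, 6
d = rank(height) − rank(sales): 0, -2, -4, 0, 6, 5, -4, -1; Σd² = 98
ρ = 1 − 6Σd² / [n(n²−1)] = 1 − 6×98 / (8×63) = 1 − 588/504 ≈ -0.167

-0.167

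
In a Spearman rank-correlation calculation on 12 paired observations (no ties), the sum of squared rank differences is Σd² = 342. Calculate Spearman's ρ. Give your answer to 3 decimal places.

ρ = 1 − 6Σd² / [n(n²−1)] = 1 − 6×342 / (12×143)
  = 1 − 2052/1716 = 1 − 1.1958 ≈ -0.196

-0.196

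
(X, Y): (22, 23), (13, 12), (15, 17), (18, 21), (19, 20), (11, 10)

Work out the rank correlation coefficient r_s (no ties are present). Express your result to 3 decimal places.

Rank X: 6, 2, 3, 4, 5, 1
Rank Y: 6, 2, 3, 5, 4, 1
d = rank(X) − rank(Y): 0, 0, 0, -1, 1, 0; Σd² = 2
ρ = 1 − 6Σd² / [n(n²−1)] = 1 − 6×2 / (6×35) = 1 − 12/210 ≈ 0.943

0.943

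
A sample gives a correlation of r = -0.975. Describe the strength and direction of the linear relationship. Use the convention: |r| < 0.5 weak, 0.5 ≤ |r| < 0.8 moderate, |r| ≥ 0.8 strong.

strong negative

r = -0.975 < 0 so the relationship is negative.
|r| = 0.975, which falls in the strong range.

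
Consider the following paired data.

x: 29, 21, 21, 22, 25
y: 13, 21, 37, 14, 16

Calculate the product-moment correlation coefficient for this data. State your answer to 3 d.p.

-0.593

n = 5, Σx = 118, Σy = 101, Σx² = 2832, Σy² = 2431, Σxy = 2303
nΣxy − ΣxΣy = 11515 − 11918 = -403
nΣx² − (Σx)² = 14160 − 13924 = 236; nΣy² − (Σy)² = 12155 − 10201 = 1954
r = -403 / √(236 × 1954) = -403 / 679.0758 ≈ -0.593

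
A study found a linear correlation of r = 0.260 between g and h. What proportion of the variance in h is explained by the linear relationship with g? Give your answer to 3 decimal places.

0.068

r² = (0.260)² = 0.068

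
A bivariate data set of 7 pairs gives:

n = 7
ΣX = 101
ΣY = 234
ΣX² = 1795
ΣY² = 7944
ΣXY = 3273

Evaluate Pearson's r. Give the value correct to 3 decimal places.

r = (nΣXY − ΣXΣY) / √[(nΣX² − (ΣX)²)(nΣY² − (ΣY)²)]
Numerator: 7×3273 − 101×234 = -723
Denominator: √[(12565 − 10201)(55608 − 54756)] = √[2364 × 852] = 1419.1998
r = -723 / 1419.1998 ≈ -0.509

-0.509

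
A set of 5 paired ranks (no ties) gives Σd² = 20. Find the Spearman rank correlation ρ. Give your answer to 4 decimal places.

0.0000

ρ = 1 − 6Σd² / [n(n²−1)] = 1 − 6×20 / (5×24)
  = 1 − 120/120 = 1 − 1.00000 ≈ 0.0000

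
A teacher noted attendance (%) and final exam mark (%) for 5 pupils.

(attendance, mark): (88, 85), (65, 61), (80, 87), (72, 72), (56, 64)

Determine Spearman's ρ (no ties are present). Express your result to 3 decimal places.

Rank attendance: 5, 2, 4, 3, 1
Rank mark: 4, 1, 5, 3, 2
d = rank(attendance) − rank(mark): 1, 1, -1, 0, -1; Σd² = 4
ρ = 1 − 6Σd² / [n(n²−1)] = 1 − 6×4 / (5×24) = 1 − 24/120 ≈ 0.800

0.800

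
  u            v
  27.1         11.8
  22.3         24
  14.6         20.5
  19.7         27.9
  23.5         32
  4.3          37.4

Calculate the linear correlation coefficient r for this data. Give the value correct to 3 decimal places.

n = 6, Σu = 111.5, Σv = 153.6, Σu² = 2403.69, Σv² = 4336.66, Σuv = 2616.73
nΣuv − ΣuΣv = 15700.38 − 17126.4 = -1426.02
nΣu² − (Σu)² = 14422.14 − 12432.25 = 1989.89; nΣv² − (Σv)² = 26019.96 − 23592.96 = 2427
r = -1426.02 / √(1989.89 × 2427) = -1426.02 / 2197.6039 ≈ -0.649

-0.649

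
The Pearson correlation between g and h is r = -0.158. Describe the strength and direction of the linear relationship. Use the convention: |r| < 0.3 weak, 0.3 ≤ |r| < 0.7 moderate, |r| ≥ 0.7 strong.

weak negative

r = -0.158 < 0 so the relationship is negative.
|r| = 0.158, which falls in the weak range.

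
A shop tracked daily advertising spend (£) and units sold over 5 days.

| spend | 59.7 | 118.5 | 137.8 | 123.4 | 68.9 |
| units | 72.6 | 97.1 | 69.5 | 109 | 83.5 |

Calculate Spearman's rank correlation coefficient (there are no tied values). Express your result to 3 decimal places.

Rank spend: 1, 3, 5, 4, 2
Rank units: 2, 4, 1, 5, 3
d = rank(spend) − rank(units): -1, -1, 4, -1, -1; Σd² = 20
ρ = 1 − 6Σd² / [n(n²−1)] = 1 − 6×20 / (5×24) = 1 − 120/120 ≈ 0.000

0.000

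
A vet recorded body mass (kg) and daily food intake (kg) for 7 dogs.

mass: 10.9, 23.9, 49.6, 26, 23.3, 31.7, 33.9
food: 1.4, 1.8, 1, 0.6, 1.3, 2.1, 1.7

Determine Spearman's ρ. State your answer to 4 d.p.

-0.0357

Rank mass: 1, 3, 7, 4, 2, 5, 6
Rank food: 4, 6, 2, 1, 3, 7, 5
d = rank(mass) − rank(food): -3, -3, 5, 3, -1, -2, 1; Σd² = 58
ρ = 1 − 6Σd² / [n(n²−1)] = 1 − 6×58 / (7×48) = 1 − 348/336 ≈ -0.0357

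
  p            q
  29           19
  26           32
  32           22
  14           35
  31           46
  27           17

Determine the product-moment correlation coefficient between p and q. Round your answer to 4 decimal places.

-0.1902

n = 6, Σp = 159, Σq = 171, Σp² = 4427, Σq² = 5499, Σpq = 4462
nΣpq − ΣpΣq = 26772 − 27189 = -417
nΣp² − (Σp)² = 26562 − 25281 = 1281; nΣq² − (Σq)² = 32994 − 29241 = 3753
r = -417 / √(1281 × 3753) = -417 / 2192.6224 ≈ -0.1902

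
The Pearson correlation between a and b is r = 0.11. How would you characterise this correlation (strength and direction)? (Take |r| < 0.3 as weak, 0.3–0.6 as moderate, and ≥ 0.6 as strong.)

r = 0.11 > 0 so the relationship is positive.
|r| = 0.11, which falls in the weak range.

weak positive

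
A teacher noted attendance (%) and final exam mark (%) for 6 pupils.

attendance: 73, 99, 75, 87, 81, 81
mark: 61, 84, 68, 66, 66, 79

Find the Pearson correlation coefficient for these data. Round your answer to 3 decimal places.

0.733

n = 6, Σx = 496, Σy = 424, Σx² = 41446, Σy² = 30354, Σxy = 35356
nΣxy − ΣxΣy = 212136 − 210304 = 1832
nΣx² − (Σx)² = 248676 − 246016 = 2660; nΣy² − (Σy)² = 182124 − 179776 = 2348
r = 1832 / √(2660 × 2348) = 1832 / 2499.1359 ≈ 0.733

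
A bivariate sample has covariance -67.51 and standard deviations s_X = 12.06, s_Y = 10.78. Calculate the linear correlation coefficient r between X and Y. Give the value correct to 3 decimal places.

r = Cov(X,Y) / (s_X · s_Y) = -67.51 / (12.06 × 10.78)
  = -67.51 / 130.0068 ≈ -0.519

-0.519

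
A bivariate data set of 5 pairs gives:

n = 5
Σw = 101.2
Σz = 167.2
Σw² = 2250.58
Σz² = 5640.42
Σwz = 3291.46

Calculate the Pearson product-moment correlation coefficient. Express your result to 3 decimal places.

r = (nΣwz − ΣwΣz) / √[(nΣw² − (Σw)²)(nΣz² − (Σz)²)]
Numerator: 5×3291.46 − 101.2×167.2 = -463.34
Denominator: √[(11252.9 − 10241.44)(28202.1 − 27955.84)] = √[1011.46 × 246.26] = 499.0813
r = -463.34 / 499.0813 ≈ -0.928

-0.928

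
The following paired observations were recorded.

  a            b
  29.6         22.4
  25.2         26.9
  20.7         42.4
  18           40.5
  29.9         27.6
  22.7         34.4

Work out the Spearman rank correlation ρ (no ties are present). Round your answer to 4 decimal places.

Rank a: 5, 4, 2, 1, 6, 3
Rank b: 1, 2, 6, 5, 3, 4
d = rank(a) − rank(b): 4, 2, -4, -4, 3, -1; Σd² = 62
ρ = 1 − 6Σd² / [n(n²−1)] = 1 − 6×62 / (6×35) = 1 − 372/210 ≈ -0.7714

-0.7714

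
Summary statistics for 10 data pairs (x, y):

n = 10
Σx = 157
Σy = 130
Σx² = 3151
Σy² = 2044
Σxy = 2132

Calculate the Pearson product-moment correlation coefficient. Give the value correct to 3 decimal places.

0.185

r = (nΣxy − ΣxΣy) / √[(nΣx² − (Σx)²)(nΣy² − (Σy)²)]
Numerator: 10×2132 − 157×130 = 910
Denominator: √[(31510 − 24649)(20440 − 16900)] = √[6861 × 3540] = 4928.2796
r = 910 / 4928.2796 ≈ 0.185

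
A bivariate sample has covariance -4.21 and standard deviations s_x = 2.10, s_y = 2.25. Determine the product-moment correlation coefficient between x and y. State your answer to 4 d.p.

r = Cov(x,y) / (s_x · s_y) = -4.21 / (2.10 × 2.25)
  = -4.21 / 4.7250 ≈ -0.8910

-0.8910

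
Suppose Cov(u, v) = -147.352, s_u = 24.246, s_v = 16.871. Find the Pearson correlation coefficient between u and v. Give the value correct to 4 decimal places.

r = Cov(u,v) / (s_u · s_v) = -147.352 / (24.246 × 16.871)
  = -147.352 / 409.0543 ≈ -0.3602

-0.3602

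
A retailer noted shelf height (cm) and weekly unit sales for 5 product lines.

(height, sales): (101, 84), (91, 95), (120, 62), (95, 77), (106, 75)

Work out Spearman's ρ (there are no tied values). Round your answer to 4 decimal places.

-0.9000

Rank height: 3, 1, 5, 2, 4
Rank sales: 4, 5, 1, 3, 2
d = rank(height) − rank(sales): -1, -4, 4, -1, 2; Σd² = 38
ρ = 1 − 6Σd² / [n(n²−1)] = 1 − 6×38 / (5×24) = 1 − 228/120 ≈ -0.9000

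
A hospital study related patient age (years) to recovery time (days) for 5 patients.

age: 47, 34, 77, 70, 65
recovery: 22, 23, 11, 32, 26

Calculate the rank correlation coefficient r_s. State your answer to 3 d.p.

-0.100

Rank age: 2, 1, 5, 4, 3
Rank recovery: 2, 3, 1, 5, 4
d = rank(age) − rank(recovery): 0, -2, 4, -1, -1; Σd² = 22
ρ = 1 − 6Σd² / [n(n²−1)] = 1 − 6×22 / (5×24) = 1 − 132/120 ≈ -0.100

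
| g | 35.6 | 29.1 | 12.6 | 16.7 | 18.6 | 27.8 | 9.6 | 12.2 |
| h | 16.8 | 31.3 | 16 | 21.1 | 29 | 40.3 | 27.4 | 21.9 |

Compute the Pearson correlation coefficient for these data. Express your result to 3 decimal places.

n = 8, Σg = 162.2, Σh = 203.8, Σg² = 3911.62, Σh² = 5658.6, Σgh = 4252.84
nΣgh − ΣgΣh = 34022.72 − 33056.36 = 966.36
nΣg² − (Σg)² = 31292.96 − 26308.84 = 4984.12; nΣh² − (Σh)² = 45268.8 − 41534.44 = 3734.36
r = 966.36 / √(4984.12 × 3734.36) = 966.36 / 4314.2205 ≈ 0.224

0.224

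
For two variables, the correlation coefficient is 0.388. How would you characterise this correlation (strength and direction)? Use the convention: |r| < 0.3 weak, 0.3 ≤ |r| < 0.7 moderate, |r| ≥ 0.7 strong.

moderate positive

r = 0.388 > 0 so the relationship is positive.
|r| = 0.388, which falls in the moderate range.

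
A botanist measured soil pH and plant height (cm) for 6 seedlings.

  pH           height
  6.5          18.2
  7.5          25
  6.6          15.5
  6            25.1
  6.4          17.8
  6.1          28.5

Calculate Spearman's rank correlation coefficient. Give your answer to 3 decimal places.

Rank pH: 4, 6, 5, 1, 3, 2
Rank height: 3, 4, 1, 5, 2, 6
d = rank(pH) − rank(height): 1, 2, 4, -4, 1, -4; Σd² = 54
ρ = 1 − 6Σd² / [n(n²−1)] = 1 − 6×54 / (6×35) = 1 − 324/210 ≈ -0.543

-0.543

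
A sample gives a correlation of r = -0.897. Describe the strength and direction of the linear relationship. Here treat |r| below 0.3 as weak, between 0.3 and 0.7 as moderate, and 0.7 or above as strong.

strong negative

r = -0.897 < 0 so the relationship is negative.
|r| = 0.897, which falls in the strong range.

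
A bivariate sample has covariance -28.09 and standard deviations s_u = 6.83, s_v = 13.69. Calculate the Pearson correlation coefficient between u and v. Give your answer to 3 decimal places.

r = Cov(u,v) / (s_u · s_v) = -28.09 / (6.83 × 13.69)
  = -28.09 / 93.5027 ≈ -0.300

-0.300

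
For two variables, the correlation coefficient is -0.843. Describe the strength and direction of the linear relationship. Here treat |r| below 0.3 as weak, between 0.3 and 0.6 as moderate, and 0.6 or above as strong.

strong negative

r = -0.843 < 0 so the relationship is negative.
|r| = 0.843, which falls in the strong range.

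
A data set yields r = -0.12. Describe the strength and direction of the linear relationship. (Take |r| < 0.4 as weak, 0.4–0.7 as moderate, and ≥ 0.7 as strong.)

weak negative

r = -0.12 < 0 so the relationship is negative.
|r| = 0.12, which falls in the weak range.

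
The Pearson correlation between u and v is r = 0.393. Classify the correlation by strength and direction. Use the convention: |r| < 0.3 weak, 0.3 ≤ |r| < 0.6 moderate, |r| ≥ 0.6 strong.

r = 0.393 > 0 so the relationship is positive.
|r| = 0.393, which falls in the moderate range.

moderate positive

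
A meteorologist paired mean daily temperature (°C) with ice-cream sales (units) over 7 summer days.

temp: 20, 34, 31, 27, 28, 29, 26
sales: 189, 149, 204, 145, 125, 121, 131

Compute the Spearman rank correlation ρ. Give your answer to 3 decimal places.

Rank temp: 1, 7, 6, 3, 4, 5, 2
Rank sales: 6, 5, 7, 4, 2, 1, 3
d = rank(temp) − rank(sales): -5, 2, -1, -1, 2, 4, -1; Σd² = 52
ρ = 1 − 6Σd² / [n(n²−1)] = 1 − 6×52 / (7×48) = 1 − 312/336 ≈ 0.071

0.071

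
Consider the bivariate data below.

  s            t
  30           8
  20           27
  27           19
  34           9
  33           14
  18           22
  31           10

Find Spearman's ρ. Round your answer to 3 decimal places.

-0.714

Rank s: 4, 2, 3, 7, 6, 1, 5
Rank t: 1, 7, 5, 2, 4, 6, 3
d = rank(s) − rank(t): 3, -5, -2, 5, 2, -5, 2; Σd² = 96
ρ = 1 − 6Σd² / [n(n²−1)] = 1 − 6×96 / (7×48) = 1 − 576/336 ≈ -0.714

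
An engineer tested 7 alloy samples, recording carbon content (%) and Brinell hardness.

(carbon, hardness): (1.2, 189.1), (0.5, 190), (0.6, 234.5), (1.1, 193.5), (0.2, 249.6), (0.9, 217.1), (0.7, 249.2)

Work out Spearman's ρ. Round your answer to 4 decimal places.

-0.6071

Rank carbon: 7, 2, 3, 6, 1, 5, 4
Rank hardness: 1, 2, 5, 3, 7, 4, 6
d = rank(carbon) − rank(hardness): 6, 0, -2, 3, -6, 1, -2; Σd² = 90
ρ = 1 − 6Σd² / [n(n²−1)] = 1 − 6×90 / (7×48) = 1 − 540/336 ≈ -0.6071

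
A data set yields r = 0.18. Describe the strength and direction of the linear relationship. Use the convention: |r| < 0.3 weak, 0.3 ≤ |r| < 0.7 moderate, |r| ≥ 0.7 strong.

r = 0.18 > 0 so the relationship is positive.
|r| = 0.18, which falls in the weak range.

weak positive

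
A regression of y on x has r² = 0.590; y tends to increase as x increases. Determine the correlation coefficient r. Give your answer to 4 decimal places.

|r| = √0.590 = 0.7681
The association is positive, so r = 0.7681.

0.7681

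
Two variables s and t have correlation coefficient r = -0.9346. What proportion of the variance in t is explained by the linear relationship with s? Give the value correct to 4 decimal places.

0.8735

r² = (-0.9346)² = 0.8735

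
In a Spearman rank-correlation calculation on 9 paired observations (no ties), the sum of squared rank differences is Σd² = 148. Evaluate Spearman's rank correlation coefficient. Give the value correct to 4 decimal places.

-0.2333

ρ = 1 − 6Σd² / [n(n²−1)] = 1 − 6×148 / (9×80)
  = 1 − 888/720 = 1 − 1.23333 ≈ -0.2333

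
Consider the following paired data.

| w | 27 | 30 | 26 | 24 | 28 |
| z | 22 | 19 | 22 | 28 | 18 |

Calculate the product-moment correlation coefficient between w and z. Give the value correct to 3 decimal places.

-0.889

n = 5, Σw = 135, Σz = 109, Σw² = 3665, Σz² = 2437, Σwz = 2912
nΣwz − ΣwΣz = 14560 − 14715 = -155
nΣw² − (Σw)² = 18325 − 18225 = 100; nΣz² − (Σz)² = 12185 − 11881 = 304
r = -155 / √(100 × 304) = -155 / 174.3560 ≈ -0.889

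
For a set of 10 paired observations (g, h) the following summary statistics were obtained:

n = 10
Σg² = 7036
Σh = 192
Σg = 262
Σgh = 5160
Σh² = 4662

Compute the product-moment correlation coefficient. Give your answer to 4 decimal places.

0.3167

r = (nΣgh − ΣgΣh) / √[(nΣg² − (Σg)²)(nΣh² − (Σh)²)]
Numerator: 10×5160 − 262×192 = 1296
Denominator: √[(70360 − 68644)(46620 − 36864)] = √[1716 × 9756] = 4091.6129
r = 1296 / 4091.6129 ≈ 0.3167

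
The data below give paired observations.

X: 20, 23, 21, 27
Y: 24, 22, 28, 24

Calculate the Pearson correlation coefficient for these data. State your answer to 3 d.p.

n = 4, ΣX = 91, ΣY = 98, ΣX² = 2099, ΣY² = 2420, ΣXY = 2222
nΣXY − ΣXΣY = 8888 − 8918 = -30
nΣX² − (ΣX)² = 8396 − 8281 = 115; nΣY² − (ΣY)² = 9680 − 9604 = 76
r = -30 / √(115 × 76) = -30 / 93.4880 ≈ -0.321

-0.321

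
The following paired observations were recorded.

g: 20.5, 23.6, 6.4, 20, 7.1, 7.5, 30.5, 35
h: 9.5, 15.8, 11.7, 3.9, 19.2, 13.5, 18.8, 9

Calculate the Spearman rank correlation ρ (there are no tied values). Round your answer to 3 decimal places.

Rank g: 5, 6, 1, 4, 2, 3, 7, 8
Rank h: 3, 6, 4, 1, 8, 5, 7, 2
d = rank(g) − rank(h): 2, 0, -3, 3, -6, -2, 0, 6; Σd² = 98
ρ = 1 − 6Σd² / [n(n²−1)] = 1 − 6×98 / (8×63) = 1 − 588/504 ≈ -0.167

-0.167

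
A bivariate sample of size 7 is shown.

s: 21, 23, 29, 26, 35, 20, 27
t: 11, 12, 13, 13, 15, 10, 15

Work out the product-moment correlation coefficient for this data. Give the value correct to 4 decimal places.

0.8638

n = 7, Σs = 181, Σt = 89, Σs² = 4841, Σt² = 1153, Σst = 2352
nΣst − ΣsΣt = 16464 − 16109 = 355
nΣs² − (Σs)² = 33887 − 32761 = 1126; nΣt² − (Σt)² = 8071 − 7921 = 150
r = 355 / √(1126 × 150) = 355 / 410.9745 ≈ 0.8638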